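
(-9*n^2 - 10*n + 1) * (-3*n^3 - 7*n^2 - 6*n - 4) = 27*n^5 + 93*n^4 + 121*n^3 + 89*n^2 + 34*n - 4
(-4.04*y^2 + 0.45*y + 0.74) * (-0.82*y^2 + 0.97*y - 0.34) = 3.3128*y^4 - 4.2878*y^3 + 1.2033*y^2 + 0.5648*y - 0.2516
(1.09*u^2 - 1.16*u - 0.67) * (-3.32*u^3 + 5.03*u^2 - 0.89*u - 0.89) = -3.6188*u^5 + 9.3339*u^4 - 4.5805*u^3 - 3.3078*u^2 + 1.6287*u + 0.5963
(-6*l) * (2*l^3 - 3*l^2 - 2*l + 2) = -12*l^4 + 18*l^3 + 12*l^2 - 12*l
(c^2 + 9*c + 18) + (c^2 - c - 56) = 2*c^2 + 8*c - 38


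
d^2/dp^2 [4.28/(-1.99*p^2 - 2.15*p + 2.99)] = (33.898456*p^2 + 36.62396*p - 4.28*(3.98*p + 2.15)*(7.96*p + 4.3) - 50.932856)/(1.99*p^2 + 2.15*p - 2.99)^3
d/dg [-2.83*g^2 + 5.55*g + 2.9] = 5.55 - 5.66*g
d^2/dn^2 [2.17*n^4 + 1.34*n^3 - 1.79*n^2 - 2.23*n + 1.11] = 26.04*n^2 + 8.04*n - 3.58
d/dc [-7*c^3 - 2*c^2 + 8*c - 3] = -21*c^2 - 4*c + 8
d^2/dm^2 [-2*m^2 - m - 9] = -4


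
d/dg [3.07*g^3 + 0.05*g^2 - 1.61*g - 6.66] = 9.21*g^2 + 0.1*g - 1.61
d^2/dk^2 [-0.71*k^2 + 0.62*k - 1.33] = -1.42000000000000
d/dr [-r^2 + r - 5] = 1 - 2*r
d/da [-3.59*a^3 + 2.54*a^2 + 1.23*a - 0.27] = -10.77*a^2 + 5.08*a + 1.23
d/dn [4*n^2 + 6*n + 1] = 8*n + 6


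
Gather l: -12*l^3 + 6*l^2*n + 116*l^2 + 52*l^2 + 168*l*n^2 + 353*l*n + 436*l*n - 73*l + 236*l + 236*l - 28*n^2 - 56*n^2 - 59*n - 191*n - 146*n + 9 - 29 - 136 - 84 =-12*l^3 + l^2*(6*n + 168) + l*(168*n^2 + 789*n + 399) - 84*n^2 - 396*n - 240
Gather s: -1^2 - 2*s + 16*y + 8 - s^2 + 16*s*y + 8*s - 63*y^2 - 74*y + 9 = -s^2 + s*(16*y + 6) - 63*y^2 - 58*y + 16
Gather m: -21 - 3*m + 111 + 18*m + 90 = 15*m + 180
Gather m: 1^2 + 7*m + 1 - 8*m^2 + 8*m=-8*m^2 + 15*m + 2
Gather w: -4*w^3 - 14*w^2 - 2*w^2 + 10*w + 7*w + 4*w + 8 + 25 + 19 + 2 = -4*w^3 - 16*w^2 + 21*w + 54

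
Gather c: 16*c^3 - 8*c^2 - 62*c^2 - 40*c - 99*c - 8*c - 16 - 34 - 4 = 16*c^3 - 70*c^2 - 147*c - 54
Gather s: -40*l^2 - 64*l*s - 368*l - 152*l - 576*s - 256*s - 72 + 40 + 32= -40*l^2 - 520*l + s*(-64*l - 832)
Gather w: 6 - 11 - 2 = -7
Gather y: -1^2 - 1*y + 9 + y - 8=0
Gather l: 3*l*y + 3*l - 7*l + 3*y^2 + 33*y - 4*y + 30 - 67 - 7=l*(3*y - 4) + 3*y^2 + 29*y - 44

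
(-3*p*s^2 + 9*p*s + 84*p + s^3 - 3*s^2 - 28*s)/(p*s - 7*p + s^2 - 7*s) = (-3*p*s - 12*p + s^2 + 4*s)/(p + s)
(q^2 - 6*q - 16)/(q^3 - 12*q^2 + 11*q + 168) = (q + 2)/(q^2 - 4*q - 21)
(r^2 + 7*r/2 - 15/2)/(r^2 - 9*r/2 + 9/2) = (r + 5)/(r - 3)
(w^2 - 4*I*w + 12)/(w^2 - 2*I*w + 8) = (w - 6*I)/(w - 4*I)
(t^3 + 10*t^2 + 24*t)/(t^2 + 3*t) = (t^2 + 10*t + 24)/(t + 3)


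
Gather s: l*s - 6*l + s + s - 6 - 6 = -6*l + s*(l + 2) - 12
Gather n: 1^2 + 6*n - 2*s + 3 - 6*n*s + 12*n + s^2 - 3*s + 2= n*(18 - 6*s) + s^2 - 5*s + 6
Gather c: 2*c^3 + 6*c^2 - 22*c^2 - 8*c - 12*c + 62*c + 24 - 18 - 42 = 2*c^3 - 16*c^2 + 42*c - 36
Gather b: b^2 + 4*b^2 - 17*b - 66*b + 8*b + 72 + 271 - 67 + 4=5*b^2 - 75*b + 280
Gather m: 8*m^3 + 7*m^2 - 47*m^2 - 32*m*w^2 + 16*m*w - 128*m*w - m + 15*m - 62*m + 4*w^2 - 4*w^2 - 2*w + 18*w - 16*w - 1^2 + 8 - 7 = 8*m^3 - 40*m^2 + m*(-32*w^2 - 112*w - 48)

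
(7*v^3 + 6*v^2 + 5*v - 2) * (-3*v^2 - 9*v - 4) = -21*v^5 - 81*v^4 - 97*v^3 - 63*v^2 - 2*v + 8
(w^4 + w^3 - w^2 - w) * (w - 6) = w^5 - 5*w^4 - 7*w^3 + 5*w^2 + 6*w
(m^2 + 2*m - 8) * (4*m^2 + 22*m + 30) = 4*m^4 + 30*m^3 + 42*m^2 - 116*m - 240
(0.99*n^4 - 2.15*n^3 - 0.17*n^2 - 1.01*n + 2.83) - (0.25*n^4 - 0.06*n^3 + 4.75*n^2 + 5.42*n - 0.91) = 0.74*n^4 - 2.09*n^3 - 4.92*n^2 - 6.43*n + 3.74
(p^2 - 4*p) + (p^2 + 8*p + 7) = 2*p^2 + 4*p + 7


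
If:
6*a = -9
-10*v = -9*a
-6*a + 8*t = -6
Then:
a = -3/2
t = -15/8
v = -27/20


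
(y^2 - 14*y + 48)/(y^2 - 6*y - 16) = (y - 6)/(y + 2)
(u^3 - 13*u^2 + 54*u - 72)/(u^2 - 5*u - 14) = (-u^3 + 13*u^2 - 54*u + 72)/(-u^2 + 5*u + 14)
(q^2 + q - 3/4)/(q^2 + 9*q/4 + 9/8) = 2*(2*q - 1)/(4*q + 3)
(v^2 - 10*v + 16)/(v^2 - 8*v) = (v - 2)/v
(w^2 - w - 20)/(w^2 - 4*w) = (w^2 - w - 20)/(w*(w - 4))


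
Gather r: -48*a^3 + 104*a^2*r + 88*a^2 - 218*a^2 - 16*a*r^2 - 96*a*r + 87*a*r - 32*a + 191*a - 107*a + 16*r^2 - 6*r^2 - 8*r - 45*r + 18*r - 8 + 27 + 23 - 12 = -48*a^3 - 130*a^2 + 52*a + r^2*(10 - 16*a) + r*(104*a^2 - 9*a - 35) + 30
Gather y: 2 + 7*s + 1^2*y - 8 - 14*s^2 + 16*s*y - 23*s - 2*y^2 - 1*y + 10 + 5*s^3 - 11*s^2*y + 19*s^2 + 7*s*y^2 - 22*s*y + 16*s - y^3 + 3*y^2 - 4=5*s^3 + 5*s^2 - y^3 + y^2*(7*s + 1) + y*(-11*s^2 - 6*s)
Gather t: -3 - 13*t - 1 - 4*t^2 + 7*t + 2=-4*t^2 - 6*t - 2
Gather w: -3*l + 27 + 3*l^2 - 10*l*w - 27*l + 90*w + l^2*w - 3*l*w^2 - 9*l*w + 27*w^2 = 3*l^2 - 30*l + w^2*(27 - 3*l) + w*(l^2 - 19*l + 90) + 27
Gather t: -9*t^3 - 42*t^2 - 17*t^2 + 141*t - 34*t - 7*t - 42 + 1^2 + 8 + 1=-9*t^3 - 59*t^2 + 100*t - 32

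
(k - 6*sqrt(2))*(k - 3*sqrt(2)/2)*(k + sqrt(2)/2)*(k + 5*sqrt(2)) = k^4 - 2*sqrt(2)*k^3 - 119*k^2/2 + 123*sqrt(2)*k/2 + 90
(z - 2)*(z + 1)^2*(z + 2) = z^4 + 2*z^3 - 3*z^2 - 8*z - 4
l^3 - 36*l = l*(l - 6)*(l + 6)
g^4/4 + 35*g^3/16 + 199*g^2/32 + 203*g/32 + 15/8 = (g/4 + 1)*(g + 1/2)*(g + 5/4)*(g + 3)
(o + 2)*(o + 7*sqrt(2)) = o^2 + 2*o + 7*sqrt(2)*o + 14*sqrt(2)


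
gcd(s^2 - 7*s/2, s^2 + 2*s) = s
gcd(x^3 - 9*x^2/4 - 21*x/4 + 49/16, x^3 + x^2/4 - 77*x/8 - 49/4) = x^2 - 7*x/4 - 49/8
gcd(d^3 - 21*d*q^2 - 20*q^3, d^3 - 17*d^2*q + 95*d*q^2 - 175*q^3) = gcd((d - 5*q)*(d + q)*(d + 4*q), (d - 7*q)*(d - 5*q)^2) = -d + 5*q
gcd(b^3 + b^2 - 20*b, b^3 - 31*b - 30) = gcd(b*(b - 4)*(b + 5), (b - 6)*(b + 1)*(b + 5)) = b + 5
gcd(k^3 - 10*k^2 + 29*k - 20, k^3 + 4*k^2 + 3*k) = 1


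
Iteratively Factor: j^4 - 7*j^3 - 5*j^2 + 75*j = (j - 5)*(j^3 - 2*j^2 - 15*j) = j*(j - 5)*(j^2 - 2*j - 15) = j*(j - 5)^2*(j + 3)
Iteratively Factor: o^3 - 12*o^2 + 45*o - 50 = (o - 2)*(o^2 - 10*o + 25) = (o - 5)*(o - 2)*(o - 5)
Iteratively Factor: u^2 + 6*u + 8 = (u + 4)*(u + 2)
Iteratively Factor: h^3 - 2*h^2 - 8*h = (h - 4)*(h^2 + 2*h) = (h - 4)*(h + 2)*(h)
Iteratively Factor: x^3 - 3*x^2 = (x)*(x^2 - 3*x) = x^2*(x - 3)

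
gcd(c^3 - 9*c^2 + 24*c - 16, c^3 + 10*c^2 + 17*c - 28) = c - 1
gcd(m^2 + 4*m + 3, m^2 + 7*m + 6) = m + 1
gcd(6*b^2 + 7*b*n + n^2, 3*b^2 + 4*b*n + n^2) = b + n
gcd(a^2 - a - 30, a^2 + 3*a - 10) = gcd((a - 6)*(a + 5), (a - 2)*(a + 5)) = a + 5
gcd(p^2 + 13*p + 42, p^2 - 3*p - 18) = 1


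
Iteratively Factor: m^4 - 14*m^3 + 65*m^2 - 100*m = (m - 5)*(m^3 - 9*m^2 + 20*m) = (m - 5)^2*(m^2 - 4*m) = m*(m - 5)^2*(m - 4)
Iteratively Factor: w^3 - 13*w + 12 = (w - 1)*(w^2 + w - 12) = (w - 1)*(w + 4)*(w - 3)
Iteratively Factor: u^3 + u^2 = (u + 1)*(u^2) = u*(u + 1)*(u)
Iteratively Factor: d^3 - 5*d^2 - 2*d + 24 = (d + 2)*(d^2 - 7*d + 12) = (d - 4)*(d + 2)*(d - 3)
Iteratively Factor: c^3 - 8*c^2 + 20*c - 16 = (c - 2)*(c^2 - 6*c + 8) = (c - 4)*(c - 2)*(c - 2)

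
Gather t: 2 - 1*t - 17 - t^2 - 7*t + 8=-t^2 - 8*t - 7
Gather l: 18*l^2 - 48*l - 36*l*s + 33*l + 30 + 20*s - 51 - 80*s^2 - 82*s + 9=18*l^2 + l*(-36*s - 15) - 80*s^2 - 62*s - 12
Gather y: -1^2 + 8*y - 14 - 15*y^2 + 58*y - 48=-15*y^2 + 66*y - 63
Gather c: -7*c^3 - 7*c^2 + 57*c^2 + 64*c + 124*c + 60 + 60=-7*c^3 + 50*c^2 + 188*c + 120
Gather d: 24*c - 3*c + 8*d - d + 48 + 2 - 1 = 21*c + 7*d + 49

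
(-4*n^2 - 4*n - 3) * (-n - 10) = 4*n^3 + 44*n^2 + 43*n + 30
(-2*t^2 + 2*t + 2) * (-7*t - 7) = 14*t^3 - 28*t - 14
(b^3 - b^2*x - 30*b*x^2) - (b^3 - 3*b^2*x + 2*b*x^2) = 2*b^2*x - 32*b*x^2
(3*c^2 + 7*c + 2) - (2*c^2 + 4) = c^2 + 7*c - 2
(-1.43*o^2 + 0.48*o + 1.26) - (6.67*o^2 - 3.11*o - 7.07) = -8.1*o^2 + 3.59*o + 8.33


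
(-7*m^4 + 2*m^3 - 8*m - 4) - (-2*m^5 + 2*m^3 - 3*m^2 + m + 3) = 2*m^5 - 7*m^4 + 3*m^2 - 9*m - 7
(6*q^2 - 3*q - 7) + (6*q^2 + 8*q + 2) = 12*q^2 + 5*q - 5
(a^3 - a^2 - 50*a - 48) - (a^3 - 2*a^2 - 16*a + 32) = a^2 - 34*a - 80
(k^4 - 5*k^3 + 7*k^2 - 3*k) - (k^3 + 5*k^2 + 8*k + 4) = k^4 - 6*k^3 + 2*k^2 - 11*k - 4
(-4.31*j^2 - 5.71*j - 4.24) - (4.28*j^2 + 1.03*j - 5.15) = -8.59*j^2 - 6.74*j + 0.91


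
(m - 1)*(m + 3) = m^2 + 2*m - 3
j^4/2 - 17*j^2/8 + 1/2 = (j/2 + 1)*(j - 2)*(j - 1/2)*(j + 1/2)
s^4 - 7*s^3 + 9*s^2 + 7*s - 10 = (s - 5)*(s - 2)*(s - 1)*(s + 1)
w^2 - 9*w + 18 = (w - 6)*(w - 3)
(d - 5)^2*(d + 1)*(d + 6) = d^4 - 3*d^3 - 39*d^2 + 115*d + 150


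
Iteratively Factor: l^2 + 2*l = (l)*(l + 2)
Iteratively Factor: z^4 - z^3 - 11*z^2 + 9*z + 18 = (z - 3)*(z^3 + 2*z^2 - 5*z - 6) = (z - 3)*(z + 3)*(z^2 - z - 2) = (z - 3)*(z + 1)*(z + 3)*(z - 2)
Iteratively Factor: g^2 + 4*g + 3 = (g + 3)*(g + 1)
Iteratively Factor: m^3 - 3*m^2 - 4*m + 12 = (m + 2)*(m^2 - 5*m + 6) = (m - 2)*(m + 2)*(m - 3)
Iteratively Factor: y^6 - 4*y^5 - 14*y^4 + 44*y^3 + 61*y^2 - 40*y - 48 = (y - 4)*(y^5 - 14*y^3 - 12*y^2 + 13*y + 12) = (y - 4)*(y - 1)*(y^4 + y^3 - 13*y^2 - 25*y - 12) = (y - 4)^2*(y - 1)*(y^3 + 5*y^2 + 7*y + 3) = (y - 4)^2*(y - 1)*(y + 1)*(y^2 + 4*y + 3) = (y - 4)^2*(y - 1)*(y + 1)*(y + 3)*(y + 1)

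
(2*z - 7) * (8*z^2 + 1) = 16*z^3 - 56*z^2 + 2*z - 7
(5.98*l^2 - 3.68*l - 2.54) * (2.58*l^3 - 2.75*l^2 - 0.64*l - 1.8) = 15.4284*l^5 - 25.9394*l^4 - 0.260400000000001*l^3 - 1.4238*l^2 + 8.2496*l + 4.572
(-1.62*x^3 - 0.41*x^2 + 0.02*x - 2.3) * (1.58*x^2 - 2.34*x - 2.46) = -2.5596*x^5 + 3.143*x^4 + 4.9762*x^3 - 2.6722*x^2 + 5.3328*x + 5.658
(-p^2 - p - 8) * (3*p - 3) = -3*p^3 - 21*p + 24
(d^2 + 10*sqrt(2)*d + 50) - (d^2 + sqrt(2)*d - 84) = 9*sqrt(2)*d + 134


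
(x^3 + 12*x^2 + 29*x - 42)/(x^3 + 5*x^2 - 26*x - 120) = (x^2 + 6*x - 7)/(x^2 - x - 20)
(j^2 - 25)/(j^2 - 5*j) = (j + 5)/j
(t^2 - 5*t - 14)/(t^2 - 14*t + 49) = (t + 2)/(t - 7)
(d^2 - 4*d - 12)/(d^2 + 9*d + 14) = (d - 6)/(d + 7)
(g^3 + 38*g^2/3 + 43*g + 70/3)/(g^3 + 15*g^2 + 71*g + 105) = (g + 2/3)/(g + 3)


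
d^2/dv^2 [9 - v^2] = -2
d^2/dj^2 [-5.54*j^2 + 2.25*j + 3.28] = -11.0800000000000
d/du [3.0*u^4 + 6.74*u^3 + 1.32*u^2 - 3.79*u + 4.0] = 12.0*u^3 + 20.22*u^2 + 2.64*u - 3.79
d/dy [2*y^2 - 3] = 4*y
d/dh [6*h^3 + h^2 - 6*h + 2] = 18*h^2 + 2*h - 6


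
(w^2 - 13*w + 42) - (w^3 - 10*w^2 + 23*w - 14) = -w^3 + 11*w^2 - 36*w + 56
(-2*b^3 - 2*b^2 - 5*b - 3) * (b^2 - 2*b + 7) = -2*b^5 + 2*b^4 - 15*b^3 - 7*b^2 - 29*b - 21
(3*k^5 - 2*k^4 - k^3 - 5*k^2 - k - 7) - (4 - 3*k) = 3*k^5 - 2*k^4 - k^3 - 5*k^2 + 2*k - 11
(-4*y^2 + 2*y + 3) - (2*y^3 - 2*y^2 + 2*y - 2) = -2*y^3 - 2*y^2 + 5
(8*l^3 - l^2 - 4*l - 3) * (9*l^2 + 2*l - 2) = 72*l^5 + 7*l^4 - 54*l^3 - 33*l^2 + 2*l + 6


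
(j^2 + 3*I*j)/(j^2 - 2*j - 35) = j*(j + 3*I)/(j^2 - 2*j - 35)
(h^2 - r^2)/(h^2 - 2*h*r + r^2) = (-h - r)/(-h + r)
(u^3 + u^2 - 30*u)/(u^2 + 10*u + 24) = u*(u - 5)/(u + 4)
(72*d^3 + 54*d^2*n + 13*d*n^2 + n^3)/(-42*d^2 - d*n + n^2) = (-12*d^2 - 7*d*n - n^2)/(7*d - n)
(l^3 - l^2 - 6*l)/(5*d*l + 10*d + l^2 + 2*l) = l*(l - 3)/(5*d + l)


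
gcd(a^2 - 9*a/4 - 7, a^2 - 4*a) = a - 4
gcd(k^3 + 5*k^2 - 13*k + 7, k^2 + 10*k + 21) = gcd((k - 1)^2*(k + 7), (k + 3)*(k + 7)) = k + 7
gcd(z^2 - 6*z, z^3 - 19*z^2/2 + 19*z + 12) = z - 6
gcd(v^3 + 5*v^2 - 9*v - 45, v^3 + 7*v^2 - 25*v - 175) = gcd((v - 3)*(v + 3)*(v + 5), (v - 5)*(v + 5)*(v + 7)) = v + 5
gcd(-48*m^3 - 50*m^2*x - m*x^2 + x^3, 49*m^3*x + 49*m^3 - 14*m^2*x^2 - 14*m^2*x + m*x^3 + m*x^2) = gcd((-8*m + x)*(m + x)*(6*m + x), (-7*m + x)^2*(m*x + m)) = 1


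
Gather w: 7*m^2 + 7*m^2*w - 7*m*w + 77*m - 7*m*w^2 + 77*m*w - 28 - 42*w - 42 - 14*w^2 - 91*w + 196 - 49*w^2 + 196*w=7*m^2 + 77*m + w^2*(-7*m - 63) + w*(7*m^2 + 70*m + 63) + 126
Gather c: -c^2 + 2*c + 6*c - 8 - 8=-c^2 + 8*c - 16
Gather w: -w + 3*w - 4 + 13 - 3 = 2*w + 6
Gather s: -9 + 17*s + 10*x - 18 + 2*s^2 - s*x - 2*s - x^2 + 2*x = 2*s^2 + s*(15 - x) - x^2 + 12*x - 27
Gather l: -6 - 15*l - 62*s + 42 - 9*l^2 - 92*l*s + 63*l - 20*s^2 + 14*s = -9*l^2 + l*(48 - 92*s) - 20*s^2 - 48*s + 36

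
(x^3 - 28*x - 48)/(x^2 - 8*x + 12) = (x^2 + 6*x + 8)/(x - 2)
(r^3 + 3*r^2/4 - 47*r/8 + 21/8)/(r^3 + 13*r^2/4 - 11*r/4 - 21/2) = (r - 1/2)/(r + 2)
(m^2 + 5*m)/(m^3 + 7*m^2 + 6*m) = (m + 5)/(m^2 + 7*m + 6)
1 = 1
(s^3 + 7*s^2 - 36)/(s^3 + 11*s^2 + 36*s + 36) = (s - 2)/(s + 2)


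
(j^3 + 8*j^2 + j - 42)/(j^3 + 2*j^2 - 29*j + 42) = (j + 3)/(j - 3)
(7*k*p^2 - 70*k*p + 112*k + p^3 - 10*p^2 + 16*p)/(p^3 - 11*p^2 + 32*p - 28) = (7*k*p - 56*k + p^2 - 8*p)/(p^2 - 9*p + 14)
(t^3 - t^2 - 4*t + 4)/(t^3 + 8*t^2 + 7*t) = (t^3 - t^2 - 4*t + 4)/(t*(t^2 + 8*t + 7))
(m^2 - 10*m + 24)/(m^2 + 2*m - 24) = (m - 6)/(m + 6)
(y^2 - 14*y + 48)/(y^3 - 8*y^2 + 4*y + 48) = (y - 8)/(y^2 - 2*y - 8)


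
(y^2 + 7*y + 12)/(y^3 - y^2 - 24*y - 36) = (y + 4)/(y^2 - 4*y - 12)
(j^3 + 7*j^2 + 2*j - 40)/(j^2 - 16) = (j^2 + 3*j - 10)/(j - 4)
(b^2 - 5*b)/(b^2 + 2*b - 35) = b/(b + 7)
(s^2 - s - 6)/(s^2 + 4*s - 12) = (s^2 - s - 6)/(s^2 + 4*s - 12)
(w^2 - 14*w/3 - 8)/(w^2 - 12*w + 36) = (w + 4/3)/(w - 6)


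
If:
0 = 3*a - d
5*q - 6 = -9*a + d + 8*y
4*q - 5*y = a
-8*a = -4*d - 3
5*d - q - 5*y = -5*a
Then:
No Solution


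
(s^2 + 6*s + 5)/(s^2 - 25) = (s + 1)/(s - 5)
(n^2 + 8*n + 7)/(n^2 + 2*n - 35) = (n + 1)/(n - 5)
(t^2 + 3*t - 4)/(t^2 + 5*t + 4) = (t - 1)/(t + 1)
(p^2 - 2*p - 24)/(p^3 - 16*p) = (p - 6)/(p*(p - 4))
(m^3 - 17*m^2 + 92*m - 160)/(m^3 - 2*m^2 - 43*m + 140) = (m - 8)/(m + 7)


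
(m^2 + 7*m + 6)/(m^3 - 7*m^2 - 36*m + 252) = (m + 1)/(m^2 - 13*m + 42)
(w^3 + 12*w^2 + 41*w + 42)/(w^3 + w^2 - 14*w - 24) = (w + 7)/(w - 4)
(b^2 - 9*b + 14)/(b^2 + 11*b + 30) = (b^2 - 9*b + 14)/(b^2 + 11*b + 30)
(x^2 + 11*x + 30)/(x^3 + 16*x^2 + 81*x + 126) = (x + 5)/(x^2 + 10*x + 21)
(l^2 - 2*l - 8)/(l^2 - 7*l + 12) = (l + 2)/(l - 3)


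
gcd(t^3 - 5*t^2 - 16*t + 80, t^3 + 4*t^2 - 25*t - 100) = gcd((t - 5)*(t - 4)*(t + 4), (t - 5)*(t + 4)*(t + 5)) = t^2 - t - 20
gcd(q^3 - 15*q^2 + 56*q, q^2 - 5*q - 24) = q - 8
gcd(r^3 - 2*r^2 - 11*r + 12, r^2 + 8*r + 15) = r + 3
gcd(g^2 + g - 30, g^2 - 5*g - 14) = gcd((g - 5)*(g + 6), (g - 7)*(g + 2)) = 1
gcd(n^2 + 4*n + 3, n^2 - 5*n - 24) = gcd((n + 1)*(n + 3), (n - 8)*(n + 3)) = n + 3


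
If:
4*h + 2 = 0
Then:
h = -1/2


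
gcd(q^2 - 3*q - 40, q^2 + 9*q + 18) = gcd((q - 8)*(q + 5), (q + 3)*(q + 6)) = 1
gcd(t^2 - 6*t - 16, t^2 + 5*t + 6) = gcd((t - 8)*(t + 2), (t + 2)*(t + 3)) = t + 2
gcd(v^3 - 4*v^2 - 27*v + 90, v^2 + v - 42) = v - 6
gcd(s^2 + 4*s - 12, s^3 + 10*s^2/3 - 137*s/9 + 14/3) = s + 6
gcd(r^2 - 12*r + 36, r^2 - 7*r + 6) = r - 6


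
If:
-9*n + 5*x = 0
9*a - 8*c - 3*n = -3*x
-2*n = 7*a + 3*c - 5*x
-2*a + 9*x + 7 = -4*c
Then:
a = -1708/7831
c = -2793/7831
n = -2905/7831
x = -5229/7831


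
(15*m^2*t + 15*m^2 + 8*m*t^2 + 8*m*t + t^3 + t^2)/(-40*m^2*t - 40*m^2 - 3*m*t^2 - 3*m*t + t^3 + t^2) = (3*m + t)/(-8*m + t)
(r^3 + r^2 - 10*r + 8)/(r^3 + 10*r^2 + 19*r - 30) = (r^2 + 2*r - 8)/(r^2 + 11*r + 30)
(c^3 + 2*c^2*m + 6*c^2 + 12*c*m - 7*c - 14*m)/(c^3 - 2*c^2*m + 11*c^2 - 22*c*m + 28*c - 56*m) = (c^2 + 2*c*m - c - 2*m)/(c^2 - 2*c*m + 4*c - 8*m)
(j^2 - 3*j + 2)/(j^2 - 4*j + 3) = (j - 2)/(j - 3)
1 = 1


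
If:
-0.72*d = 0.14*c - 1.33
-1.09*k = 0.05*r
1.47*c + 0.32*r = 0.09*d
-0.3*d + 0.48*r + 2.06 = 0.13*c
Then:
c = 0.76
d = 1.70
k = 0.14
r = -3.02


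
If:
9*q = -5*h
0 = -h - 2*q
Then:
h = 0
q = 0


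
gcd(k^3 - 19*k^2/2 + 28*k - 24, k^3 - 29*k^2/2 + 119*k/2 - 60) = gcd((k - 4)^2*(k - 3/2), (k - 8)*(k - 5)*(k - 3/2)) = k - 3/2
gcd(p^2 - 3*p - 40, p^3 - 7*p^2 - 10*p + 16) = p - 8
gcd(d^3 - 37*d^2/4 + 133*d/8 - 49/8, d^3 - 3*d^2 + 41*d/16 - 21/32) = d^2 - 9*d/4 + 7/8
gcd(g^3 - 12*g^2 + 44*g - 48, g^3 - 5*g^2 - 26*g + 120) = g^2 - 10*g + 24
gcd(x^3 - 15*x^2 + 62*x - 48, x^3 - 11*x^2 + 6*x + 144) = x^2 - 14*x + 48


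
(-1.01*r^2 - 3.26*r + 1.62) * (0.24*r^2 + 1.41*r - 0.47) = -0.2424*r^4 - 2.2065*r^3 - 3.7331*r^2 + 3.8164*r - 0.7614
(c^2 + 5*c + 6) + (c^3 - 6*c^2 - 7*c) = c^3 - 5*c^2 - 2*c + 6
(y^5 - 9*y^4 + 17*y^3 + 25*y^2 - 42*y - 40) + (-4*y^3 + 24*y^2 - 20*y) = y^5 - 9*y^4 + 13*y^3 + 49*y^2 - 62*y - 40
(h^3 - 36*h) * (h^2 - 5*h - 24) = h^5 - 5*h^4 - 60*h^3 + 180*h^2 + 864*h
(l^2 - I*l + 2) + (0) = l^2 - I*l + 2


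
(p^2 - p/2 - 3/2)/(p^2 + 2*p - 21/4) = 2*(p + 1)/(2*p + 7)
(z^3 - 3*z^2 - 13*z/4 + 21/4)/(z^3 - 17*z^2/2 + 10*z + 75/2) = (2*z^2 - 9*z + 7)/(2*(z^2 - 10*z + 25))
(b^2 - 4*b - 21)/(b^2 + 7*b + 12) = (b - 7)/(b + 4)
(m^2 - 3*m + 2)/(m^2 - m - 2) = (m - 1)/(m + 1)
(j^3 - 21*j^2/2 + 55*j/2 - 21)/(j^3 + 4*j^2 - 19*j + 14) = (2*j^2 - 17*j + 21)/(2*(j^2 + 6*j - 7))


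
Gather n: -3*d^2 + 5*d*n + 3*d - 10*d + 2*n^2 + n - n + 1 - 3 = -3*d^2 + 5*d*n - 7*d + 2*n^2 - 2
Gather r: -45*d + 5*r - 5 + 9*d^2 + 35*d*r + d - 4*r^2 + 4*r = 9*d^2 - 44*d - 4*r^2 + r*(35*d + 9) - 5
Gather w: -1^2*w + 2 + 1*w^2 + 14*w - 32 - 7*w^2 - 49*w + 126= -6*w^2 - 36*w + 96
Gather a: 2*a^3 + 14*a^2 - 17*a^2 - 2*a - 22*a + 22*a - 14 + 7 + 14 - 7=2*a^3 - 3*a^2 - 2*a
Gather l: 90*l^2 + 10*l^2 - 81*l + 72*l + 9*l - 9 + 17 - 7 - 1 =100*l^2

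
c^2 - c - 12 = (c - 4)*(c + 3)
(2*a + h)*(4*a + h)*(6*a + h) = 48*a^3 + 44*a^2*h + 12*a*h^2 + h^3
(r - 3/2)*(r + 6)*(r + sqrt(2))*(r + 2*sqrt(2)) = r^4 + 3*sqrt(2)*r^3 + 9*r^3/2 - 5*r^2 + 27*sqrt(2)*r^2/2 - 27*sqrt(2)*r + 18*r - 36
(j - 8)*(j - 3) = j^2 - 11*j + 24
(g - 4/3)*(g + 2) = g^2 + 2*g/3 - 8/3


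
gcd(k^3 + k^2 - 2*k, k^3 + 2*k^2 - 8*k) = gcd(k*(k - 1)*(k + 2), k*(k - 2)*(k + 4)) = k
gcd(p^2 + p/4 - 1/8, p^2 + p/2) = p + 1/2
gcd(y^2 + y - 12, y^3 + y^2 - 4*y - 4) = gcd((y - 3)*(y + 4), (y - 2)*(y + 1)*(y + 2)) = 1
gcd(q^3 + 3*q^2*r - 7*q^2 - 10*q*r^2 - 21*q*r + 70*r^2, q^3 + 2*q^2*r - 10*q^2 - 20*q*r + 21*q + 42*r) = q - 7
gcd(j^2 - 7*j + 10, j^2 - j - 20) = j - 5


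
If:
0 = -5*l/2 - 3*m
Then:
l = -6*m/5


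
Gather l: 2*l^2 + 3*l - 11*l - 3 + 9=2*l^2 - 8*l + 6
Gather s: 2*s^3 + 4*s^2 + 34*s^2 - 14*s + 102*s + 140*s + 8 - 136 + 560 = 2*s^3 + 38*s^2 + 228*s + 432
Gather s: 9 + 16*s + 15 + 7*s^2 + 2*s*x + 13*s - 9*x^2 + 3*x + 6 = 7*s^2 + s*(2*x + 29) - 9*x^2 + 3*x + 30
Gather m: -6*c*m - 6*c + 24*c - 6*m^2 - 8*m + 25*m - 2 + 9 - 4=18*c - 6*m^2 + m*(17 - 6*c) + 3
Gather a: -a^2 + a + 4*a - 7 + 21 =-a^2 + 5*a + 14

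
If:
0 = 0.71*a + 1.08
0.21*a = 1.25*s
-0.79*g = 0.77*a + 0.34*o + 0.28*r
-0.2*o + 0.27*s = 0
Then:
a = -1.52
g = 1.63109459796755 - 0.354430379746835*r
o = -0.34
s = -0.26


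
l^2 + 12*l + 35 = (l + 5)*(l + 7)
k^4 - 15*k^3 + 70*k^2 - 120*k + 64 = (k - 8)*(k - 4)*(k - 2)*(k - 1)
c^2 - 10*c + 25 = (c - 5)^2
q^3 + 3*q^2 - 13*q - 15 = (q - 3)*(q + 1)*(q + 5)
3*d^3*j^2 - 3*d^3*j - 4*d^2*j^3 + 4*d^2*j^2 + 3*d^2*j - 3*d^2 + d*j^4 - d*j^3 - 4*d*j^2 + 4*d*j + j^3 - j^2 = (-3*d + j)*(-d + j)*(j - 1)*(d*j + 1)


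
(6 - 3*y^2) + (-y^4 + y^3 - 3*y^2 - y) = -y^4 + y^3 - 6*y^2 - y + 6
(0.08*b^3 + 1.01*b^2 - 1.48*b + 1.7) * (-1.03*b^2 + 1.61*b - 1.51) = -0.0824*b^5 - 0.9115*b^4 + 3.0297*b^3 - 5.6589*b^2 + 4.9718*b - 2.567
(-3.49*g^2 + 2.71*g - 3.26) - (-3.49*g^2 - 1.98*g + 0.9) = 4.69*g - 4.16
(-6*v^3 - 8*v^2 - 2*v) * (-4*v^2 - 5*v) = 24*v^5 + 62*v^4 + 48*v^3 + 10*v^2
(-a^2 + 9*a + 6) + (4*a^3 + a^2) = 4*a^3 + 9*a + 6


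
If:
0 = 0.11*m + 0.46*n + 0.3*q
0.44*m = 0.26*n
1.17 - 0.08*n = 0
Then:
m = 8.64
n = 14.62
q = -25.59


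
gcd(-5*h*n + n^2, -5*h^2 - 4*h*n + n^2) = 5*h - n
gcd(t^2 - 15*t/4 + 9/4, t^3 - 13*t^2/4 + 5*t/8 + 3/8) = t - 3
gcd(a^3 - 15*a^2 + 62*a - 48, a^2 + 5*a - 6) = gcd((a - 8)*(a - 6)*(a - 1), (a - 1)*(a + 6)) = a - 1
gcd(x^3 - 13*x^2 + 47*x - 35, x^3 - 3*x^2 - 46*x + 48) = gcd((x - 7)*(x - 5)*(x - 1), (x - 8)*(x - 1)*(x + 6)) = x - 1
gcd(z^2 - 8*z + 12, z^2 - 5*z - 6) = z - 6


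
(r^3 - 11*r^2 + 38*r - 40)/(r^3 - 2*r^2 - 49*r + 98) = (r^2 - 9*r + 20)/(r^2 - 49)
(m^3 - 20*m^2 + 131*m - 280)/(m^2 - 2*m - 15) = (m^2 - 15*m + 56)/(m + 3)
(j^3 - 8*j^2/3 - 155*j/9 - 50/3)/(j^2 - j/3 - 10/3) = (j^2 - 13*j/3 - 10)/(j - 2)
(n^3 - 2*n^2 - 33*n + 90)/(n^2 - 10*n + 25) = (n^2 + 3*n - 18)/(n - 5)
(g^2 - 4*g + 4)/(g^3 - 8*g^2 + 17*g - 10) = (g - 2)/(g^2 - 6*g + 5)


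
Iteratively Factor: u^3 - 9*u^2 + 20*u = (u - 5)*(u^2 - 4*u) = u*(u - 5)*(u - 4)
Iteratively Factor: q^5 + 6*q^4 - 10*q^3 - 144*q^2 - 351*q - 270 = (q + 3)*(q^4 + 3*q^3 - 19*q^2 - 87*q - 90) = (q + 3)^2*(q^3 - 19*q - 30) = (q + 3)^3*(q^2 - 3*q - 10) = (q - 5)*(q + 3)^3*(q + 2)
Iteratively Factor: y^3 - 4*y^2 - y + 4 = (y - 4)*(y^2 - 1) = (y - 4)*(y + 1)*(y - 1)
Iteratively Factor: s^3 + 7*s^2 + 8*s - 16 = (s - 1)*(s^2 + 8*s + 16) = (s - 1)*(s + 4)*(s + 4)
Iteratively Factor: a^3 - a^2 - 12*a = (a + 3)*(a^2 - 4*a) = (a - 4)*(a + 3)*(a)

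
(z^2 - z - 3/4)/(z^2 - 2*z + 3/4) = (2*z + 1)/(2*z - 1)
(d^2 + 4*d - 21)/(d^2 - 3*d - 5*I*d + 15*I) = (d + 7)/(d - 5*I)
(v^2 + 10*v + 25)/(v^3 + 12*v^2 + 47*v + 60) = (v + 5)/(v^2 + 7*v + 12)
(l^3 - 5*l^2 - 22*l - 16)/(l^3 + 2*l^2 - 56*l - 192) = (l^2 + 3*l + 2)/(l^2 + 10*l + 24)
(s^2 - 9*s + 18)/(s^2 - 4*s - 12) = (s - 3)/(s + 2)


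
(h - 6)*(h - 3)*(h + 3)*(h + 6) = h^4 - 45*h^2 + 324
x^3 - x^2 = x^2*(x - 1)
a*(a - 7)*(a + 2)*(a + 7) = a^4 + 2*a^3 - 49*a^2 - 98*a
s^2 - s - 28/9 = (s - 7/3)*(s + 4/3)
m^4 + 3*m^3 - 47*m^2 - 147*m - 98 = (m - 7)*(m + 1)*(m + 2)*(m + 7)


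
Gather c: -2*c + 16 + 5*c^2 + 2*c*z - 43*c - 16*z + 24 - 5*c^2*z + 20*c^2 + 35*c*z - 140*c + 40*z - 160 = c^2*(25 - 5*z) + c*(37*z - 185) + 24*z - 120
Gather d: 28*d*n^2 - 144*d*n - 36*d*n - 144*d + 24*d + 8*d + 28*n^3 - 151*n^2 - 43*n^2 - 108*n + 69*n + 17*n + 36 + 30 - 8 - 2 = d*(28*n^2 - 180*n - 112) + 28*n^3 - 194*n^2 - 22*n + 56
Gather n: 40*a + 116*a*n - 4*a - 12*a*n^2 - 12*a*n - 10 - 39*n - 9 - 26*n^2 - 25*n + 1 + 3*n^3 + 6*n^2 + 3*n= 36*a + 3*n^3 + n^2*(-12*a - 20) + n*(104*a - 61) - 18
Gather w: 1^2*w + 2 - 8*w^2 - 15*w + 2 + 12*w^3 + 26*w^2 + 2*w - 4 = 12*w^3 + 18*w^2 - 12*w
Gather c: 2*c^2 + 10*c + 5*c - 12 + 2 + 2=2*c^2 + 15*c - 8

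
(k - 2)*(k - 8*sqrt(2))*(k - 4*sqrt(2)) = k^3 - 12*sqrt(2)*k^2 - 2*k^2 + 24*sqrt(2)*k + 64*k - 128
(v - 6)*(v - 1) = v^2 - 7*v + 6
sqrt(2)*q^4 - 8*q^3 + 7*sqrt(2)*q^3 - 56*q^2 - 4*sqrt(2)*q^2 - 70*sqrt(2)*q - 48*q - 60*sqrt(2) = (q + 6)*(q - 5*sqrt(2))*(q + sqrt(2))*(sqrt(2)*q + sqrt(2))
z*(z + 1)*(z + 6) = z^3 + 7*z^2 + 6*z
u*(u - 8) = u^2 - 8*u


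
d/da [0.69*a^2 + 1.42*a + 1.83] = 1.38*a + 1.42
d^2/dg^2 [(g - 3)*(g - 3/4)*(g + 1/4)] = 6*g - 7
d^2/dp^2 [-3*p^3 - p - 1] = -18*p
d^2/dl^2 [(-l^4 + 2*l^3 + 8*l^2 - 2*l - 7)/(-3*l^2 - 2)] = 2*(9*l^6 + 18*l^4 + 30*l^3 + 357*l^2 - 60*l - 74)/(27*l^6 + 54*l^4 + 36*l^2 + 8)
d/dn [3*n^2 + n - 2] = 6*n + 1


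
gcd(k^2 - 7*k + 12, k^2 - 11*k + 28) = k - 4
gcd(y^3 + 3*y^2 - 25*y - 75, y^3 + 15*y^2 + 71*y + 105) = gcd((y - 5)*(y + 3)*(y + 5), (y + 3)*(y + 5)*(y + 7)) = y^2 + 8*y + 15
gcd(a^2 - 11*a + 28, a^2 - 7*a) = a - 7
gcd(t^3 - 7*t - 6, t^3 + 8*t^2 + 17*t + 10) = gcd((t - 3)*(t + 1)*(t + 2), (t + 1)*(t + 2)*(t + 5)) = t^2 + 3*t + 2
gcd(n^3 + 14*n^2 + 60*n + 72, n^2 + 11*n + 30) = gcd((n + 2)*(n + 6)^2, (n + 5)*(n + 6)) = n + 6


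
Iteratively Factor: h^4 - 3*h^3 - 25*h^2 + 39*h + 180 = (h + 3)*(h^3 - 6*h^2 - 7*h + 60) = (h + 3)^2*(h^2 - 9*h + 20) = (h - 4)*(h + 3)^2*(h - 5)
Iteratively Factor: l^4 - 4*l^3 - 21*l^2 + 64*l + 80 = (l - 4)*(l^3 - 21*l - 20) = (l - 4)*(l + 1)*(l^2 - l - 20) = (l - 4)*(l + 1)*(l + 4)*(l - 5)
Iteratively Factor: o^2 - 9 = (o + 3)*(o - 3)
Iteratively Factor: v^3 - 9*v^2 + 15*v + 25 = (v + 1)*(v^2 - 10*v + 25) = (v - 5)*(v + 1)*(v - 5)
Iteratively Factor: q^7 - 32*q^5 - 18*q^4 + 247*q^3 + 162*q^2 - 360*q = (q - 5)*(q^6 + 5*q^5 - 7*q^4 - 53*q^3 - 18*q^2 + 72*q) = (q - 5)*(q + 2)*(q^5 + 3*q^4 - 13*q^3 - 27*q^2 + 36*q) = (q - 5)*(q - 1)*(q + 2)*(q^4 + 4*q^3 - 9*q^2 - 36*q) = (q - 5)*(q - 1)*(q + 2)*(q + 4)*(q^3 - 9*q) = (q - 5)*(q - 1)*(q + 2)*(q + 3)*(q + 4)*(q^2 - 3*q) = q*(q - 5)*(q - 1)*(q + 2)*(q + 3)*(q + 4)*(q - 3)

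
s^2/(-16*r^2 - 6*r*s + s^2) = -s^2/(16*r^2 + 6*r*s - s^2)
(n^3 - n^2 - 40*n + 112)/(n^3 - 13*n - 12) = (n^2 + 3*n - 28)/(n^2 + 4*n + 3)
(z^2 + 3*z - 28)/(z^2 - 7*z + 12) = (z + 7)/(z - 3)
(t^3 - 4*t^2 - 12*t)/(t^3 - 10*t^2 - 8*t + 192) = t*(t + 2)/(t^2 - 4*t - 32)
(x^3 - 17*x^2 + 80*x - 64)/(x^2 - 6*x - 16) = (x^2 - 9*x + 8)/(x + 2)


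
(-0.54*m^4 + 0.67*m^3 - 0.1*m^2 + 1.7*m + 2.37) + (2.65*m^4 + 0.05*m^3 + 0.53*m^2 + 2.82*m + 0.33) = 2.11*m^4 + 0.72*m^3 + 0.43*m^2 + 4.52*m + 2.7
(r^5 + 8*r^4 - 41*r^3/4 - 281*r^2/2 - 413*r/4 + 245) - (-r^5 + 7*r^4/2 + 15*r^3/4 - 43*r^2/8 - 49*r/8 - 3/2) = 2*r^5 + 9*r^4/2 - 14*r^3 - 1081*r^2/8 - 777*r/8 + 493/2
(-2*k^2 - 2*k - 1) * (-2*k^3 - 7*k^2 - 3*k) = 4*k^5 + 18*k^4 + 22*k^3 + 13*k^2 + 3*k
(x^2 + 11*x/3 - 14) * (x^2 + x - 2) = x^4 + 14*x^3/3 - 37*x^2/3 - 64*x/3 + 28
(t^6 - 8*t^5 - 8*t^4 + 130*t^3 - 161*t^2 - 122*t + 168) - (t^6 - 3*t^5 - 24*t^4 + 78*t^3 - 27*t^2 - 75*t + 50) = -5*t^5 + 16*t^4 + 52*t^3 - 134*t^2 - 47*t + 118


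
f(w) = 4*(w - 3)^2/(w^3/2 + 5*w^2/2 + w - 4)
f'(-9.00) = -0.91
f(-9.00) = -3.29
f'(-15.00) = -0.14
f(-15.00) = -1.13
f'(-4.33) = -353.90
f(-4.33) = -104.88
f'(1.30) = -22.04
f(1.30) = 4.41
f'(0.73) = -26.54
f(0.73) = -11.82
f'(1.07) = -433.36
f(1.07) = 27.35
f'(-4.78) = -60.18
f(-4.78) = -38.64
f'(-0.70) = 15.39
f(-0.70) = -15.02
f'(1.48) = -7.81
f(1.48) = 2.02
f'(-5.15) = -26.34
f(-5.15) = -23.85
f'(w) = 4*(w - 3)^2*(-3*w^2/2 - 5*w - 1)/(w^3/2 + 5*w^2/2 + w - 4)^2 + 4*(2*w - 6)/(w^3/2 + 5*w^2/2 + w - 4)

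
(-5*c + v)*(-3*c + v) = 15*c^2 - 8*c*v + v^2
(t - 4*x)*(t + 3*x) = t^2 - t*x - 12*x^2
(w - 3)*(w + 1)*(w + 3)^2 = w^4 + 4*w^3 - 6*w^2 - 36*w - 27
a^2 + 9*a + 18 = (a + 3)*(a + 6)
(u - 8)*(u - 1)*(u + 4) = u^3 - 5*u^2 - 28*u + 32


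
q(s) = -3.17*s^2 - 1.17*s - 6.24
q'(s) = -6.34*s - 1.17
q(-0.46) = -6.37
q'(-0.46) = 1.75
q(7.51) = -193.82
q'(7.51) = -48.78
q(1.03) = -10.81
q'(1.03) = -7.70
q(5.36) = -103.58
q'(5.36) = -35.15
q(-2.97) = -30.73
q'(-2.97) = 17.66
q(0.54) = -7.80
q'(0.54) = -4.59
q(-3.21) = -35.15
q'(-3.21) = 19.18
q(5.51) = -108.93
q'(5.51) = -36.10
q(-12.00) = -448.68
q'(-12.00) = 74.91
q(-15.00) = -701.94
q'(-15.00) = 93.93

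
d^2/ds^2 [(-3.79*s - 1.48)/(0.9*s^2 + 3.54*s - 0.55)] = (-(1.8*s + 3.54)*(3.6*s + 7.08)*(3.79*s + 1.48) + (20.466*s + 29.4972)*(0.9*s^2 + 3.54*s - 0.55))/(0.9*s^2 + 3.54*s - 0.55)^3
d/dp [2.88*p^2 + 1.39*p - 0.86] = 5.76*p + 1.39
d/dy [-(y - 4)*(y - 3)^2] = (11 - 3*y)*(y - 3)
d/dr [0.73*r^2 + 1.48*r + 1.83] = 1.46*r + 1.48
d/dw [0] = 0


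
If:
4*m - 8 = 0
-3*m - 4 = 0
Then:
No Solution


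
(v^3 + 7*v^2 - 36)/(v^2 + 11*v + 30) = (v^2 + v - 6)/(v + 5)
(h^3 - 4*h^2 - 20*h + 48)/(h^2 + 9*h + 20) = (h^2 - 8*h + 12)/(h + 5)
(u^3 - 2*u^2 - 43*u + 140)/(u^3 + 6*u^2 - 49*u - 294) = (u^2 - 9*u + 20)/(u^2 - u - 42)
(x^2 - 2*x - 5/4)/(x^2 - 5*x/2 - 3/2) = (x - 5/2)/(x - 3)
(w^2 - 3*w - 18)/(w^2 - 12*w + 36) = (w + 3)/(w - 6)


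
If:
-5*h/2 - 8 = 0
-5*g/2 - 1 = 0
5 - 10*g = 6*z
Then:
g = -2/5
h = -16/5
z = 3/2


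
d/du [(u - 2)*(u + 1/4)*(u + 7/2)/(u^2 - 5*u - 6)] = (8*u^4 - 80*u^3 - 161*u^2 - 140*u + 248)/(8*(u^4 - 10*u^3 + 13*u^2 + 60*u + 36))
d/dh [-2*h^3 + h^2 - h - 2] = -6*h^2 + 2*h - 1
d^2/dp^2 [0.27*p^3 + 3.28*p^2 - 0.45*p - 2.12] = 1.62*p + 6.56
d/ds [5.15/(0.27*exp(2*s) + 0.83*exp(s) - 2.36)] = (-2.781*exp(s) - 4.2745)*exp(s)/(0.27*exp(2*s) + 0.83*exp(s) - 2.36)^2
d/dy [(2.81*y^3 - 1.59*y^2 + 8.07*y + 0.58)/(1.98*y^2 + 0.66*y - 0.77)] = (5.5638*y^4 + 3.7092*y^3 - 23.5191*y^2 + 0.151800000000001*y - 6.5967)/(3.9204*y^4 + 2.6136*y^3 - 2.6136*y^2 - 1.0164*y + 0.5929)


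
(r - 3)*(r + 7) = r^2 + 4*r - 21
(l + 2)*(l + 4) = l^2 + 6*l + 8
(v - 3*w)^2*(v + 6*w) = v^3 - 27*v*w^2 + 54*w^3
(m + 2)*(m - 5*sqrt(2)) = m^2 - 5*sqrt(2)*m + 2*m - 10*sqrt(2)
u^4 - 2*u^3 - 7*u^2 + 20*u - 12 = (u - 2)^2*(u - 1)*(u + 3)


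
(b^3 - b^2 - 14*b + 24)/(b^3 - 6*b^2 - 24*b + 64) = (b - 3)/(b - 8)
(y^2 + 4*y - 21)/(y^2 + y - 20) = (y^2 + 4*y - 21)/(y^2 + y - 20)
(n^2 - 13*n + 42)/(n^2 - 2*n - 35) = (n - 6)/(n + 5)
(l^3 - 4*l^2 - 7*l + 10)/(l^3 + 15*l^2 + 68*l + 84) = (l^2 - 6*l + 5)/(l^2 + 13*l + 42)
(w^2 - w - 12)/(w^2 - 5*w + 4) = (w + 3)/(w - 1)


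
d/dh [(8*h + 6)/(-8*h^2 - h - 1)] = 2*(32*h^2 + 48*h - 1)/(64*h^4 + 16*h^3 + 17*h^2 + 2*h + 1)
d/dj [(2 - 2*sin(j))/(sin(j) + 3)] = -8*cos(j)/(sin(j) + 3)^2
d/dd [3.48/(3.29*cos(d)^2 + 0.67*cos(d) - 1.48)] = (22.8984*cos(d) + 2.3316)*sin(d)/(3.29*cos(d)^2 + 0.67*cos(d) - 1.48)^2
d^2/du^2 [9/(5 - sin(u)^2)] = 18*(2*sin(u)^4 + 7*sin(u)^2 - 5)/(sin(u)^2 - 5)^3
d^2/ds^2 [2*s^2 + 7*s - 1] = 4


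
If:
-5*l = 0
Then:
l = 0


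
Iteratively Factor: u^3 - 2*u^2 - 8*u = (u - 4)*(u^2 + 2*u) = u*(u - 4)*(u + 2)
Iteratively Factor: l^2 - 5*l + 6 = (l - 2)*(l - 3)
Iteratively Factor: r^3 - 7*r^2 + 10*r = (r - 2)*(r^2 - 5*r) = r*(r - 2)*(r - 5)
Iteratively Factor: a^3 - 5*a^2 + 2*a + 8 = (a - 2)*(a^2 - 3*a - 4) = (a - 4)*(a - 2)*(a + 1)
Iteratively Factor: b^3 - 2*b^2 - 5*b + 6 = (b + 2)*(b^2 - 4*b + 3) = (b - 1)*(b + 2)*(b - 3)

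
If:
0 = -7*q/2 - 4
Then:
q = -8/7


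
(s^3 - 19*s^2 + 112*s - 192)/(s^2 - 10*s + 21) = (s^2 - 16*s + 64)/(s - 7)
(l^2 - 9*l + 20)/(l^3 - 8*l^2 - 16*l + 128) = (l - 5)/(l^2 - 4*l - 32)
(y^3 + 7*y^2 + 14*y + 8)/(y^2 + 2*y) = y + 5 + 4/y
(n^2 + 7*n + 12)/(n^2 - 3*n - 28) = (n + 3)/(n - 7)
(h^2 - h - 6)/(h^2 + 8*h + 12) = (h - 3)/(h + 6)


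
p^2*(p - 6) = p^3 - 6*p^2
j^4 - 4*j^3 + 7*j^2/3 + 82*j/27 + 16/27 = (j - 8/3)*(j - 2)*(j + 1/3)^2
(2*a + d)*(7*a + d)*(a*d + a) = 14*a^3*d + 14*a^3 + 9*a^2*d^2 + 9*a^2*d + a*d^3 + a*d^2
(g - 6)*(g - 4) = g^2 - 10*g + 24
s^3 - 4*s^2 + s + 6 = (s - 3)*(s - 2)*(s + 1)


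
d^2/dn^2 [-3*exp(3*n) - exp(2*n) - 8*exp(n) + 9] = (-27*exp(2*n) - 4*exp(n) - 8)*exp(n)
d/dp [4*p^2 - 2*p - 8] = 8*p - 2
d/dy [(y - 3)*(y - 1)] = 2*y - 4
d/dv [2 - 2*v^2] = -4*v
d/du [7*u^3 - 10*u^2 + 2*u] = 21*u^2 - 20*u + 2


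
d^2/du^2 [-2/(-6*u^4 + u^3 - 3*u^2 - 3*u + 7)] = 12*((-12*u^2 + u - 1)*(6*u^4 - u^3 + 3*u^2 + 3*u - 7) + 3*(8*u^3 - u^2 + 2*u + 1)^2)/(6*u^4 - u^3 + 3*u^2 + 3*u - 7)^3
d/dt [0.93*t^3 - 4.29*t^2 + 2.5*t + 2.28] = 2.79*t^2 - 8.58*t + 2.5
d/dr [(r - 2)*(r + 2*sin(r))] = r + (r - 2)*(2*cos(r) + 1) + 2*sin(r)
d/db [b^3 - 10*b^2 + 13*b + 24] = 3*b^2 - 20*b + 13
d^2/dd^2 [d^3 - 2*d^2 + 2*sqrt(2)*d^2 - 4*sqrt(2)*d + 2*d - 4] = 6*d - 4 + 4*sqrt(2)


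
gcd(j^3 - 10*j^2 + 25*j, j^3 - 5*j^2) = j^2 - 5*j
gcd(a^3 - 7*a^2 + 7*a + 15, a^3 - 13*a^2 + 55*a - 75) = a^2 - 8*a + 15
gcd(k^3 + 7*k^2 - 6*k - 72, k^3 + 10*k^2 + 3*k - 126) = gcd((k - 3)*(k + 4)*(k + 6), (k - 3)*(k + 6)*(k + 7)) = k^2 + 3*k - 18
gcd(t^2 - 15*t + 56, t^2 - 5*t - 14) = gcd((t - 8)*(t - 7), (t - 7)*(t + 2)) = t - 7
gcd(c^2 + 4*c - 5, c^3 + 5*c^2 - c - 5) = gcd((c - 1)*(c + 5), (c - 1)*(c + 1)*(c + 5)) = c^2 + 4*c - 5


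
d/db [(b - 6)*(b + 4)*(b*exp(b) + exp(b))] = (b^3 + 2*b^2 - 28*b - 50)*exp(b)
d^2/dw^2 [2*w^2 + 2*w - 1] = 4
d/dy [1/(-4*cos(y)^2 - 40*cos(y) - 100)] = -sin(y)/(2*(cos(y) + 5)^3)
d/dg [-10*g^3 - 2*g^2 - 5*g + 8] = -30*g^2 - 4*g - 5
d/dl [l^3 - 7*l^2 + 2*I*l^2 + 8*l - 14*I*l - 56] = 3*l^2 + l*(-14 + 4*I) + 8 - 14*I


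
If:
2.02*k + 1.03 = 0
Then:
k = -0.51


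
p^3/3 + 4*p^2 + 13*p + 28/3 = (p/3 + 1/3)*(p + 4)*(p + 7)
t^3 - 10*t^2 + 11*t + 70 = (t - 7)*(t - 5)*(t + 2)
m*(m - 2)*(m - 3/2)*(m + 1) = m^4 - 5*m^3/2 - m^2/2 + 3*m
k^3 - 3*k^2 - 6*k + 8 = (k - 4)*(k - 1)*(k + 2)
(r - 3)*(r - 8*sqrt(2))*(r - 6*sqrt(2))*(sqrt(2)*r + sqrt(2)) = sqrt(2)*r^4 - 28*r^3 - 2*sqrt(2)*r^3 + 56*r^2 + 93*sqrt(2)*r^2 - 192*sqrt(2)*r + 84*r - 288*sqrt(2)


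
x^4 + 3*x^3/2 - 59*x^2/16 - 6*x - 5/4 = (x - 2)*(x + 1/4)*(x + 5/4)*(x + 2)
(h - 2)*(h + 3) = h^2 + h - 6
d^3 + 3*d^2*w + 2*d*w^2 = d*(d + w)*(d + 2*w)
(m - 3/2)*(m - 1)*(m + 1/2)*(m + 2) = m^4 - 15*m^2/4 + 5*m/4 + 3/2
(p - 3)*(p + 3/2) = p^2 - 3*p/2 - 9/2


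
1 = 1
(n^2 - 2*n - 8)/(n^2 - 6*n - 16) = (n - 4)/(n - 8)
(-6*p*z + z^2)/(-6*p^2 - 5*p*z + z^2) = z/(p + z)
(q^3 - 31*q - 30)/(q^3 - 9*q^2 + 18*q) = (q^2 + 6*q + 5)/(q*(q - 3))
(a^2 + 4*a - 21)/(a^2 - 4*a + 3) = (a + 7)/(a - 1)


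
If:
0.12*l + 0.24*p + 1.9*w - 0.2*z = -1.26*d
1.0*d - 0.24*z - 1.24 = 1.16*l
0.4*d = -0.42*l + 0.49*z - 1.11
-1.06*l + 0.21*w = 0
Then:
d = 0.757013574660633*z - 0.867420814479638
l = 0.445701357466063*z - 1.81674208144796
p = 78.0599206349206 - 21.1742063492064*z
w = 2.24973066149537*z - 9.17022193492782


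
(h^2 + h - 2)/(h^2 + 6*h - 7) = (h + 2)/(h + 7)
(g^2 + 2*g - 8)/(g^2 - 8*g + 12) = (g + 4)/(g - 6)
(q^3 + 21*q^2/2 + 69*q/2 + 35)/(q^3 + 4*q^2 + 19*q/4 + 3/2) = 2*(2*q^2 + 17*q + 35)/(4*q^2 + 8*q + 3)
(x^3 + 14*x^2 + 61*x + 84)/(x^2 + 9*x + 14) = (x^2 + 7*x + 12)/(x + 2)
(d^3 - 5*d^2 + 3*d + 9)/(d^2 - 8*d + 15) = (d^2 - 2*d - 3)/(d - 5)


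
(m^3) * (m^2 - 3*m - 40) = m^5 - 3*m^4 - 40*m^3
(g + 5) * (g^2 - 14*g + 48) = g^3 - 9*g^2 - 22*g + 240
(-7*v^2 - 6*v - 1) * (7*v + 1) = -49*v^3 - 49*v^2 - 13*v - 1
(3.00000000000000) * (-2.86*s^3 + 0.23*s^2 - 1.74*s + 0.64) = -8.58*s^3 + 0.69*s^2 - 5.22*s + 1.92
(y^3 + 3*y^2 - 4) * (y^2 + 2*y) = y^5 + 5*y^4 + 6*y^3 - 4*y^2 - 8*y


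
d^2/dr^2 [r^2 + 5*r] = 2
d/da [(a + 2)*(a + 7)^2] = (a + 7)*(3*a + 11)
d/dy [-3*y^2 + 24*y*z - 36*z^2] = -6*y + 24*z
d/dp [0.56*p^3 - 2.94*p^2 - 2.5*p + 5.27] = 1.68*p^2 - 5.88*p - 2.5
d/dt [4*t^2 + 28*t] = 8*t + 28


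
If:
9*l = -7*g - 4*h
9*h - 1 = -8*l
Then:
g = -7*l/9 - 4/63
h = 1/9 - 8*l/9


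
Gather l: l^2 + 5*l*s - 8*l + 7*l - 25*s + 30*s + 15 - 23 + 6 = l^2 + l*(5*s - 1) + 5*s - 2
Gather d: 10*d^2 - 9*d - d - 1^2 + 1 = 10*d^2 - 10*d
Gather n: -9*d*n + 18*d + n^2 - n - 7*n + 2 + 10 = 18*d + n^2 + n*(-9*d - 8) + 12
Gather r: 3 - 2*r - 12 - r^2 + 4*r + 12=-r^2 + 2*r + 3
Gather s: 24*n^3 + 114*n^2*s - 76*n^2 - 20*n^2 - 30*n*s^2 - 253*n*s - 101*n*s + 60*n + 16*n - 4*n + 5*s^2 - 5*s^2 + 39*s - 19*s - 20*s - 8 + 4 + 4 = 24*n^3 - 96*n^2 - 30*n*s^2 + 72*n + s*(114*n^2 - 354*n)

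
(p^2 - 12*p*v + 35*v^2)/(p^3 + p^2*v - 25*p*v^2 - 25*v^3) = (p - 7*v)/(p^2 + 6*p*v + 5*v^2)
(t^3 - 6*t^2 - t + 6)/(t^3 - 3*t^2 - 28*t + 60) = (t^2 - 1)/(t^2 + 3*t - 10)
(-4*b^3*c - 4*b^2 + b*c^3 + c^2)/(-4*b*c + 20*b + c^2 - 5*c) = (4*b^3*c + 4*b^2 - b*c^3 - c^2)/(4*b*c - 20*b - c^2 + 5*c)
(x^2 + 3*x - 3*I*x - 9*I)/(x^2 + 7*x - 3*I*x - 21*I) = (x + 3)/(x + 7)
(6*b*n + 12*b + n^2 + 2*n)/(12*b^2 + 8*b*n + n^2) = (n + 2)/(2*b + n)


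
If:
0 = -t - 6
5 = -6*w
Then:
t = -6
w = -5/6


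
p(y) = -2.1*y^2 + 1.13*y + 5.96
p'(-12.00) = 51.53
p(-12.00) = -310.00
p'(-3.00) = 13.73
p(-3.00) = -16.33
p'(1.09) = -3.45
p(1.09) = 4.70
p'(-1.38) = 6.93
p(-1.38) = 0.40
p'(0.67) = -1.68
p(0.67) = 5.77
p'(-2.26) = 10.62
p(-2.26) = -7.32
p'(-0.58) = 3.57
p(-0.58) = 4.60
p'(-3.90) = 17.51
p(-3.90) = -30.39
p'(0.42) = -0.63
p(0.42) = 6.06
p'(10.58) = -43.31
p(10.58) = -217.15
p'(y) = 1.13 - 4.2*y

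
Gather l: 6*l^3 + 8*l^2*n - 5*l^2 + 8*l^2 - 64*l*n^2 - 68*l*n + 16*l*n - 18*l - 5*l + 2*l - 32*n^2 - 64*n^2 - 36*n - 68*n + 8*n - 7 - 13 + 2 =6*l^3 + l^2*(8*n + 3) + l*(-64*n^2 - 52*n - 21) - 96*n^2 - 96*n - 18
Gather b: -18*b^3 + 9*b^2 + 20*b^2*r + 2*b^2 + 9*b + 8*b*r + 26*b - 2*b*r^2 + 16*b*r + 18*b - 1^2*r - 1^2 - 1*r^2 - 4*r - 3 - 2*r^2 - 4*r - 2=-18*b^3 + b^2*(20*r + 11) + b*(-2*r^2 + 24*r + 53) - 3*r^2 - 9*r - 6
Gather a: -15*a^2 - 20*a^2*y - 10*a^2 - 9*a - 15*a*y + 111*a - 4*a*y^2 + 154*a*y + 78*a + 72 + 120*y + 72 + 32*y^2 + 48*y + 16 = a^2*(-20*y - 25) + a*(-4*y^2 + 139*y + 180) + 32*y^2 + 168*y + 160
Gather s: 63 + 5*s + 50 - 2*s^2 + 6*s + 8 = -2*s^2 + 11*s + 121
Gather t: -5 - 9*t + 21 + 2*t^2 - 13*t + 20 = 2*t^2 - 22*t + 36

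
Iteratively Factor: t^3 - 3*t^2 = (t - 3)*(t^2) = t*(t - 3)*(t)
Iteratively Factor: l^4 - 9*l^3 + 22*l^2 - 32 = (l - 4)*(l^3 - 5*l^2 + 2*l + 8) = (l - 4)*(l - 2)*(l^2 - 3*l - 4) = (l - 4)*(l - 2)*(l + 1)*(l - 4)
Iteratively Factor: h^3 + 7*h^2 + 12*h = (h + 3)*(h^2 + 4*h) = h*(h + 3)*(h + 4)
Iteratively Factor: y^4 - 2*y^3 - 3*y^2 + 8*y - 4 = (y + 2)*(y^3 - 4*y^2 + 5*y - 2) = (y - 1)*(y + 2)*(y^2 - 3*y + 2) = (y - 1)^2*(y + 2)*(y - 2)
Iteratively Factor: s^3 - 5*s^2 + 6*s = (s)*(s^2 - 5*s + 6) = s*(s - 2)*(s - 3)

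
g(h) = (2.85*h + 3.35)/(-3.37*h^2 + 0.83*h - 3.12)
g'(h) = (2.85*h + 3.35)*(6.74*h - 0.83)/(-3.37*h^2 + 0.83*h - 3.12)^2 + 2.85/(-3.37*h^2 + 0.83*h - 3.12) = (9.6045*h^2 + 22.579*h - 11.6725)/(11.3569*h^4 - 5.5942*h^3 + 21.7177*h^2 - 5.1792*h + 9.7344)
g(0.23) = -1.29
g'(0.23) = -0.62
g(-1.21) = 0.01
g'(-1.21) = -0.30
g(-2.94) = 0.14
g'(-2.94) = 0.00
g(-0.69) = -0.26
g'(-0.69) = -0.81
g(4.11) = -0.27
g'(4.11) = 0.08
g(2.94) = -0.39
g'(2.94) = 0.16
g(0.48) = -1.35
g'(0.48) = 0.11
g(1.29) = -0.92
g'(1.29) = 0.57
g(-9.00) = 0.08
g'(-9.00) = 0.01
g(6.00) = -0.17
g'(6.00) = 0.03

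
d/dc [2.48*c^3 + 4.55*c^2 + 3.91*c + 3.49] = 7.44*c^2 + 9.1*c + 3.91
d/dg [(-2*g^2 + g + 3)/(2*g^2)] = (-g - 6)/(2*g^3)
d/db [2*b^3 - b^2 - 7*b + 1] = 6*b^2 - 2*b - 7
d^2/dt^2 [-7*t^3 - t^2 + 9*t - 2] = -42*t - 2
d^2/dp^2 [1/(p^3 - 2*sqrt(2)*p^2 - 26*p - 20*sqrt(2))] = 2*((-3*p + 2*sqrt(2))*(-p^3 + 2*sqrt(2)*p^2 + 26*p + 20*sqrt(2)) - (-3*p^2 + 4*sqrt(2)*p + 26)^2)/(-p^3 + 2*sqrt(2)*p^2 + 26*p + 20*sqrt(2))^3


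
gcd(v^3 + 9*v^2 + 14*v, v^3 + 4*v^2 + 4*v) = v^2 + 2*v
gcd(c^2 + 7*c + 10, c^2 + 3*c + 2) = c + 2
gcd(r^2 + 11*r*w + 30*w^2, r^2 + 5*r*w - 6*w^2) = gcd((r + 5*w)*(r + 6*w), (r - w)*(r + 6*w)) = r + 6*w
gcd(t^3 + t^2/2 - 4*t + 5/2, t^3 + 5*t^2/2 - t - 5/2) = t^2 + 3*t/2 - 5/2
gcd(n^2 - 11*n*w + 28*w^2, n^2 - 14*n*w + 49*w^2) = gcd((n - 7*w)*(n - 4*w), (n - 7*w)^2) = -n + 7*w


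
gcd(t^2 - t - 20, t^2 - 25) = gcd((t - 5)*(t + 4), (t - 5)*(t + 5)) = t - 5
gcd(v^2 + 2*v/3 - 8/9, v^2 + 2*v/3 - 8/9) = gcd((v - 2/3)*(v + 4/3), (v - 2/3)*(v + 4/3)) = v^2 + 2*v/3 - 8/9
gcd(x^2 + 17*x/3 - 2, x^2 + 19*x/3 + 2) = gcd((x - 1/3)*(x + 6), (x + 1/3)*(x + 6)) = x + 6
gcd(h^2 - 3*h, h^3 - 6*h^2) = h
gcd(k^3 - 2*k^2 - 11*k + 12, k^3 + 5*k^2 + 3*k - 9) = k^2 + 2*k - 3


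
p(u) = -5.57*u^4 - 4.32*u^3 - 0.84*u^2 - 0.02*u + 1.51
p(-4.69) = -2266.14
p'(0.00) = -0.02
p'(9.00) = -17307.02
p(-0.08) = 1.51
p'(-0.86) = 6.01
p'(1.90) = -202.82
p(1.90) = -103.78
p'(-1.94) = 117.14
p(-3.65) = -788.15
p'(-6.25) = 4943.68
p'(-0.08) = 0.04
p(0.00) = 1.51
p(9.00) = -39760.76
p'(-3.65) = 916.86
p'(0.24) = -1.48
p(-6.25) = -7475.64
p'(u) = -22.28*u^3 - 12.96*u^2 - 1.68*u - 0.02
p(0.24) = 1.38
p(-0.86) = 0.61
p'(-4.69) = 2021.23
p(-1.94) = -48.97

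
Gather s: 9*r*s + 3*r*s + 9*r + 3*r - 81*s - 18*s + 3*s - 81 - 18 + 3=12*r + s*(12*r - 96) - 96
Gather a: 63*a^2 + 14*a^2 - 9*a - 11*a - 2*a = 77*a^2 - 22*a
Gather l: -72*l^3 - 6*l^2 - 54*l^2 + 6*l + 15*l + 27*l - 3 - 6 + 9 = -72*l^3 - 60*l^2 + 48*l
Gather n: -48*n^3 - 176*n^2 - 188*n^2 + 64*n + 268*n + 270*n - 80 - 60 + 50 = -48*n^3 - 364*n^2 + 602*n - 90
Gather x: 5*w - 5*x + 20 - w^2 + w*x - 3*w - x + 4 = -w^2 + 2*w + x*(w - 6) + 24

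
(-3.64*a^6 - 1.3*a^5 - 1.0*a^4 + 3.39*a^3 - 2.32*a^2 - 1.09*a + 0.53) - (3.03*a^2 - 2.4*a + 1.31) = -3.64*a^6 - 1.3*a^5 - 1.0*a^4 + 3.39*a^3 - 5.35*a^2 + 1.31*a - 0.78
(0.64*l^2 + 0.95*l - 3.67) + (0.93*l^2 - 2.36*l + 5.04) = 1.57*l^2 - 1.41*l + 1.37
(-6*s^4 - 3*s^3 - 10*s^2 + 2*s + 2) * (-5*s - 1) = 30*s^5 + 21*s^4 + 53*s^3 - 12*s - 2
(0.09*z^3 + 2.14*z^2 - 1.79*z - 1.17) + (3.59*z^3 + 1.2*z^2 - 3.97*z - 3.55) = 3.68*z^3 + 3.34*z^2 - 5.76*z - 4.72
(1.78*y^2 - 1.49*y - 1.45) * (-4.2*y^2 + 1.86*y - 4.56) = -7.476*y^4 + 9.5688*y^3 - 4.7982*y^2 + 4.0974*y + 6.612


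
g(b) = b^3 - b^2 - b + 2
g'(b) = 3*b^2 - 2*b - 1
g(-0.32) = 2.18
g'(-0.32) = -0.05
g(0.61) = 1.24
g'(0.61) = -1.10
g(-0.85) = 1.51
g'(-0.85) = 2.87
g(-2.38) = -14.77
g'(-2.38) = 20.75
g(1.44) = 1.47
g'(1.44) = 2.34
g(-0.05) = 2.05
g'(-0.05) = -0.89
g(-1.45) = -1.70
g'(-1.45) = 8.21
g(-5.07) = -148.96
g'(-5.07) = 86.25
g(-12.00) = -1858.00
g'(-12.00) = 455.00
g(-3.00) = -31.00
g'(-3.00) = 32.00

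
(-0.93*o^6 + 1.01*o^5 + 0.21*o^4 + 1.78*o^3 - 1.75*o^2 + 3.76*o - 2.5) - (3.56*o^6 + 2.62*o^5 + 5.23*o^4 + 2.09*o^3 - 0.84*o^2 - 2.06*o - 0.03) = -4.49*o^6 - 1.61*o^5 - 5.02*o^4 - 0.31*o^3 - 0.91*o^2 + 5.82*o - 2.47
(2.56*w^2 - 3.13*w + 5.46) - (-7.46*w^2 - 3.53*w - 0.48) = 10.02*w^2 + 0.4*w + 5.94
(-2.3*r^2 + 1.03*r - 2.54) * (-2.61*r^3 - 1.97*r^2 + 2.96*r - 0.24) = 6.003*r^5 + 1.8427*r^4 - 2.2077*r^3 + 8.6046*r^2 - 7.7656*r + 0.6096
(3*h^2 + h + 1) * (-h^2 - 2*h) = -3*h^4 - 7*h^3 - 3*h^2 - 2*h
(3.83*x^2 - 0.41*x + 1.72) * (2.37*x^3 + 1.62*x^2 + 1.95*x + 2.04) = 9.0771*x^5 + 5.2329*x^4 + 10.8807*x^3 + 9.8001*x^2 + 2.5176*x + 3.5088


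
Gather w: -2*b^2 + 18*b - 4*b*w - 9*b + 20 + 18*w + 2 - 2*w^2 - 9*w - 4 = -2*b^2 + 9*b - 2*w^2 + w*(9 - 4*b) + 18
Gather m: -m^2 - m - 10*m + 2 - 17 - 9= -m^2 - 11*m - 24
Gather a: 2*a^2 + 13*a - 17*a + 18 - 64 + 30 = 2*a^2 - 4*a - 16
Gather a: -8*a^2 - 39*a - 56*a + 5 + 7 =-8*a^2 - 95*a + 12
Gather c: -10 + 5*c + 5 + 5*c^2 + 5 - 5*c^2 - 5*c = 0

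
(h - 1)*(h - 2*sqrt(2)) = h^2 - 2*sqrt(2)*h - h + 2*sqrt(2)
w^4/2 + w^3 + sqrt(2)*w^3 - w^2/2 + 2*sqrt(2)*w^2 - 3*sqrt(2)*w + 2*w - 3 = (w/2 + sqrt(2)/2)*(w - 1)*(w + 3)*(w + sqrt(2))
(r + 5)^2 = r^2 + 10*r + 25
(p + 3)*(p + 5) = p^2 + 8*p + 15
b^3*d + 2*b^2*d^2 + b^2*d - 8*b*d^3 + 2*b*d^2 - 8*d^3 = (b - 2*d)*(b + 4*d)*(b*d + d)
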